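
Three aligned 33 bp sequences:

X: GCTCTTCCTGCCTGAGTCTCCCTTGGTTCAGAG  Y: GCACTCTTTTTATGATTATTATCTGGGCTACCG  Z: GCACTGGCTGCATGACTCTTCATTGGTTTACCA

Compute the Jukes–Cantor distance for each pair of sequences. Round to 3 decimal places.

d(X,Y) = 0.974, d(X,Z) = 0.441, d(Y,Z) = 0.559

X–Y: 18/33 sites differ → p ≈ 0.545455, d = −0.75 ln(1 − 0.727273) = 0.974463 ≈ 0.974.
X–Z: 11/33 sites differ → p ≈ 0.333333, d = −0.75 ln(1 − 0.444444) = 0.440839 ≈ 0.441.
Y–Z: 13/33 sites differ → p ≈ 0.393939, d = −0.75 ln(1 − 0.525252) = 0.558728 ≈ 0.559.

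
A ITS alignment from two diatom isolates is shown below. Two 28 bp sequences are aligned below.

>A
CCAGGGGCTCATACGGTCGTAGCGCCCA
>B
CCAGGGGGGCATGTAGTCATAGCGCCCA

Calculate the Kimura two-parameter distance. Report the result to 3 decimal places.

Of 28 sites, 4 differences are transitions and 2 are transversions, so P = 4/28 ≈ 0.142857 and Q = 2/28 ≈ 0.071429.
Under the Kimura two-parameter model, d = −½ ln(1 − 2P − Q) − ¼ ln(1 − 2Q).
1 − 2P − Q = 0.642857, giving −½ ln(0.642857) = 0.220916.
1 − 2Q = 0.857142, giving −¼ ln(0.857142) = 0.038538.
d = 0.220916 + 0.038538 = 0.259454.

0.259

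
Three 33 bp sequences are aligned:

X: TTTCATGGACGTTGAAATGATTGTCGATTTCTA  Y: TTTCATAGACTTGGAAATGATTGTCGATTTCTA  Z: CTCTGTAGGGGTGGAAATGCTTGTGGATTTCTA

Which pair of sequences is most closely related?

X and Y

X–Y: 3/33 differ, p = 0.091, d = 0.097.
X–Z: 10/33 differ, p = 0.303, d = 0.388.
Y–Z: 9/33 differ, p = 0.273, d = 0.339.
The smallest distance is between X and Y.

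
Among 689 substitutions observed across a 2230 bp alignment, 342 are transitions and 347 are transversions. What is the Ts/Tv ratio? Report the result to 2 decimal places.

0.99

R = 342/347 = 0.985590… ≈ 0.99 (to 2 d.p.).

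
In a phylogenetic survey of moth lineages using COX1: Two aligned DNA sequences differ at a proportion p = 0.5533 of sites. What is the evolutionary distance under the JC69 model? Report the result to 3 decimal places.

1.004

d = −(3/4) ln(1 − 4p/3) = −0.75 ln(1 − 0.737733) = −0.75 ln(0.262267)
  = −0.75 × (-1.338392) = 1.003794 substitutions/site.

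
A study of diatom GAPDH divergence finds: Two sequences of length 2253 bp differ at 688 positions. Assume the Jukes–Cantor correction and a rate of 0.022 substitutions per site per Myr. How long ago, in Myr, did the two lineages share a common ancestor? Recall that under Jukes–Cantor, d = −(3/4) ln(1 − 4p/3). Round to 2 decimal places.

8.91

p = 688/2253 ≈ 0.305371.
d = −(3/4) ln(1 − 4p/3) = −0.75 ln(1 − 0.407161) = −0.75 ln(0.592839)
  = −0.75 × (-0.522832) = 0.392124 substitutions/site.
Under a molecular clock d = 2μt, so t = d/(2μ) = 0.392124 / (2 × 0.022) = 8.91 Myr.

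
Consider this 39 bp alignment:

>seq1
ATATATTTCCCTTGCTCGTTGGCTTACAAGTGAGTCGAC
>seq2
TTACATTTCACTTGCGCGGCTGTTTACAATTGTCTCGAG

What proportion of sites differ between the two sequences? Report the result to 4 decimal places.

The sequences differ at 12 of 39 positions.
p = 12/39 = 0.307692… ≈ 0.3077 (to 4 d.p.).

0.3077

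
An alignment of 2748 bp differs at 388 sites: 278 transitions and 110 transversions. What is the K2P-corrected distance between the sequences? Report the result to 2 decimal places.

P = 278/2748 ≈ 0.101164 and Q = 110/2748 ≈ 0.040029.
Under the Kimura two-parameter model, d = −½ ln(1 − 2P − Q) − ¼ ln(1 − 2Q).
1 − 2P − Q = 0.757643, giving −½ ln(0.757643) = 0.138771.
1 − 2Q = 0.919942, giving −¼ ln(0.919942) = 0.020861.
d = 0.138771 + 0.020861 = 0.159632.

0.16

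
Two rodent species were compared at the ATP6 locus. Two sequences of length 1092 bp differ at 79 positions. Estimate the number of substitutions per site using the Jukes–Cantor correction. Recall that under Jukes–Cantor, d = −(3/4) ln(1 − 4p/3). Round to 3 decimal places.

p = 79/1092 ≈ 0.072344.
d = −(3/4) ln(1 − 4p/3) = −0.75 ln(1 − 0.096459) = −0.75 ln(0.903541)
  = −0.75 × (-0.101434) = 0.076076 substitutions/site.

0.076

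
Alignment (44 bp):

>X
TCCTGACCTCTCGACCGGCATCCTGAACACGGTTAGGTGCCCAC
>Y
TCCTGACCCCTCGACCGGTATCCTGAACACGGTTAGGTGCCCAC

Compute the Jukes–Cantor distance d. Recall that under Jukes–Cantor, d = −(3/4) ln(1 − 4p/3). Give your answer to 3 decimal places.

The sequences differ at 2 of 44 sites (9, 19), so p = 2/44 ≈ 0.045455.
d = −(3/4) ln(1 − 4p/3) = −0.75 ln(1 − 0.060607) = −0.75 ln(0.939393)
  = −0.75 × (-0.062521) = 0.046891 substitutions/site.

0.047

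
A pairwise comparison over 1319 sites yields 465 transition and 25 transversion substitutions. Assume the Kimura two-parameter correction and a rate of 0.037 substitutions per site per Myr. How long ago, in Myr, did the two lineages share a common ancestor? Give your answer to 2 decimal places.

P = 465/1319 ≈ 0.35254 and Q = 25/1319 ≈ 0.018954.
Under the Kimura two-parameter model, d = −½ ln(1 − 2P − Q) − ¼ ln(1 − 2Q).
1 − 2P − Q = 0.275966, giving −½ ln(0.275966) = 0.643739.
1 − 2Q = 0.962092, giving −¼ ln(0.962092) = 0.009661.
d = 0.643739 + 0.009661 = 0.653400.
Under a molecular clock d = 2μt, so t = d/(2μ) = 0.653400 / (2 × 0.037) = 8.83 Myr.

8.83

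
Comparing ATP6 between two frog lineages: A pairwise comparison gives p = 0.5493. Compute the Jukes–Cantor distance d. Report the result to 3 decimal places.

d = −(3/4) ln(1 − 4p/3) = −0.75 ln(1 − 0.7324) = −0.75 ln(0.2676)
  = −0.75 × (-1.318262) = 0.988697 substitutions/site.

0.989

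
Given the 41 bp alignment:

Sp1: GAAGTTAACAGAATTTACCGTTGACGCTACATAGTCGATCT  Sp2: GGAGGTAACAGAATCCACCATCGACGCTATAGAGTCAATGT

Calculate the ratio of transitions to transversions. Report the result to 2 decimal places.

2.33

Transitions are A↔G and C↔T; transversions are all other mismatches.
Transitions: 7. Transversions: 3.
R = 7/3 = 2.333333… ≈ 2.33 (to 2 d.p.).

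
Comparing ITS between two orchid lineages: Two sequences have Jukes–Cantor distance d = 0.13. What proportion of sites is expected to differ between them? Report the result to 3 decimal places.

0.119

p = (3/4)(1 − e^(−4d/3)) = 0.75 × (1 − e^(-0.173333)) = 0.75 × (1 − 0.840858) = 0.119357.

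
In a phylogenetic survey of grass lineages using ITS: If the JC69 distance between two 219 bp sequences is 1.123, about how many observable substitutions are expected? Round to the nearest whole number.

Invert JC69: p = (3/4)(1 − e^(−4d/3)) = 0.75 × (1 − e^(-1.497333)) = 0.75 × (1 − 0.223726) = 0.582206.
Expected differing sites = pL ≈ 0.582206 × 219 = 127.503114 ≈ 128.

128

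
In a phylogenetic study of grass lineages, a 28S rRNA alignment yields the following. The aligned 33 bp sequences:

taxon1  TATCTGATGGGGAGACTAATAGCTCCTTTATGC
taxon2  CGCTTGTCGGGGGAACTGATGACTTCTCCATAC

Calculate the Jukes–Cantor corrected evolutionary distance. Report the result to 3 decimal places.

The sequences differ at 15 of 33 sites, so p = 15/33 ≈ 0.454545.
d = −(3/4) ln(1 − 4p/3) = −0.75 ln(1 − 0.60606) = −0.75 ln(0.39394)
  = −0.75 × (-0.931557) = 0.698668 substitutions/site.

0.699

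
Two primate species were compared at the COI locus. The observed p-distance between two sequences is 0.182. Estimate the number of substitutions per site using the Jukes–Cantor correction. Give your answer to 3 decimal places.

0.208

d = −(3/4) ln(1 − 4p/3) = −0.75 ln(1 − 0.242667) = −0.75 ln(0.757333)
  = −0.75 × (-0.277952) = 0.208464 substitutions/site.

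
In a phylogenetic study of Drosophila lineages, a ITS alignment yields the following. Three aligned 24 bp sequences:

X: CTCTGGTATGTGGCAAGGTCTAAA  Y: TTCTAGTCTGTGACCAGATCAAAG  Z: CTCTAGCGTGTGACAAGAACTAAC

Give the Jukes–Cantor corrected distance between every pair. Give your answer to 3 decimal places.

X–Y: 8/24 sites differ → p ≈ 0.333333, d = −0.75 ln(1 − 0.444444) = 0.440839 ≈ 0.441.
X–Z: 7/24 sites differ → p ≈ 0.291667, d = −0.75 ln(1 − 0.388889) = 0.369358 ≈ 0.369.
Y–Z: 7/24 sites differ → p ≈ 0.291667, d = −0.75 ln(1 − 0.388889) = 0.369358 ≈ 0.369.

d(X,Y) = 0.441, d(X,Z) = 0.369, d(Y,Z) = 0.369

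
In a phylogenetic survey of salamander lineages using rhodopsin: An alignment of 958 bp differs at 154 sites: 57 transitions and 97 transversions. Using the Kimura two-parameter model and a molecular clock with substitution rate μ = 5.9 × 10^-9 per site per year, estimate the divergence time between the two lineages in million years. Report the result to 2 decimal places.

P = 57/958 ≈ 0.059499 and Q = 97/958 ≈ 0.101253.
Under the Kimura two-parameter model, d = −½ ln(1 − 2P − Q) − ¼ ln(1 − 2Q).
1 − 2P − Q = 0.779749, giving −½ ln(0.779749) = 0.124392.
1 − 2Q = 0.797494, giving −¼ ln(0.797494) = 0.056570.
d = 0.124392 + 0.056570 = 0.180962.
Under a molecular clock d = 2μt, so t = d/(2μ) = 0.180962 / (2 × 5.9 × 10^-9) = 15.34 million years.

15.34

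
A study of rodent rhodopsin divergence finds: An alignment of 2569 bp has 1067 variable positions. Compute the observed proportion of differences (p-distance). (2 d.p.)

0.42

p = 1067/2569 = 0.415336… ≈ 0.42 (to 2 d.p.).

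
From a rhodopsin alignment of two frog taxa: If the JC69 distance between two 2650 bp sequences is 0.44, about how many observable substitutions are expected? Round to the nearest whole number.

882

Invert JC69: p = (3/4)(1 − e^(−4d/3)) = 0.75 × (1 − e^(-0.586667)) = 0.75 × (1 − 0.556178) = 0.332867.
Expected differing sites = pL ≈ 0.332867 × 2650 = 882.09755 ≈ 882.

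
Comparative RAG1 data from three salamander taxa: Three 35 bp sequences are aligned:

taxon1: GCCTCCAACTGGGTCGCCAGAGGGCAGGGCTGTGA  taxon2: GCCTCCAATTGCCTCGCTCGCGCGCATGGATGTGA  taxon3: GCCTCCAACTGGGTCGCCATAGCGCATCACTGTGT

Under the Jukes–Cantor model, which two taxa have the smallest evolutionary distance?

taxon1–taxon2: 9/35 differ, p = 0.257, d = 0.315.
taxon1–taxon3: 6/35 differ, p = 0.171, d = 0.195.
taxon2–taxon3: 11/35 differ, p = 0.314, d = 0.407.
The smallest distance is between taxon1 and taxon3.

taxon1 and taxon3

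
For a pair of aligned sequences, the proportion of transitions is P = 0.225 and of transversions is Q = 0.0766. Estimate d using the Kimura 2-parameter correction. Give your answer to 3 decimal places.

0.415

Under the Kimura two-parameter model, d = −½ ln(1 − 2P − Q) − ¼ ln(1 − 2Q).
1 − 2P − Q = 0.4734, giving −½ ln(0.4734) = 0.373907.
1 − 2Q = 0.8468, giving −¼ ln(0.8468) = 0.041573.
d = 0.373907 + 0.041573 = 0.415480.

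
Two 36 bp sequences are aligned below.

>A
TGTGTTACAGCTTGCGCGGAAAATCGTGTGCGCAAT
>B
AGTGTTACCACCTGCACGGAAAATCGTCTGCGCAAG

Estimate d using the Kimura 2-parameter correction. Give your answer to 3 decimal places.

0.226

Of 36 sites, 3 differences are transitions and 4 are transversions, so P = 3/36 ≈ 0.083333 and Q = 4/36 ≈ 0.111111.
Under the Kimura two-parameter model, d = −½ ln(1 − 2P − Q) − ¼ ln(1 − 2Q).
1 − 2P − Q = 0.722223, giving −½ ln(0.722223) = 0.162711.
1 − 2Q = 0.777778, giving −¼ ln(0.777778) = 0.062829.
d = 0.162711 + 0.062829 = 0.225540.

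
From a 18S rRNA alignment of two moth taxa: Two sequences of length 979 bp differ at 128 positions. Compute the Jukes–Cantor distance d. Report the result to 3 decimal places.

p = 128/979 ≈ 0.130746.
d = −(3/4) ln(1 − 4p/3) = −0.75 ln(1 − 0.174328) = −0.75 ln(0.825672)
  = −0.75 × (-0.191558) = 0.143669 substitutions/site.

0.144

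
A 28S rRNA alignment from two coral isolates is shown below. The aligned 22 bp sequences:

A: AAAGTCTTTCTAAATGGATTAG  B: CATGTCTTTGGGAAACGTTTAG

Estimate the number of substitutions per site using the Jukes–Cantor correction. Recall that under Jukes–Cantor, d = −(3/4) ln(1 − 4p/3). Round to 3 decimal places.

0.497

The sequences differ at 8 of 22 sites (1, 3, 10, 11, 12, 15, 16, 18), so p = 8/22 ≈ 0.363636.
d = −(3/4) ln(1 − 4p/3) = −0.75 ln(1 − 0.484848) = −0.75 ln(0.515152)
  = −0.75 × (-0.663293) = 0.497470 substitutions/site.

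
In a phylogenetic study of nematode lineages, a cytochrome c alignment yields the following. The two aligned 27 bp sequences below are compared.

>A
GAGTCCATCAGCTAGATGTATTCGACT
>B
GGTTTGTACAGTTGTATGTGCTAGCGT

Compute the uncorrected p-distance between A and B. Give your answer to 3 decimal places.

The sequences differ at 14 of 27 positions.
p = 14/27 = 0.518518… ≈ 0.519 (to 3 d.p.).

0.519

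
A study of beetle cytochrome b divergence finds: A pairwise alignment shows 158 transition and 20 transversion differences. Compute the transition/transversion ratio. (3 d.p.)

R = 158/20 = 7.900.

7.900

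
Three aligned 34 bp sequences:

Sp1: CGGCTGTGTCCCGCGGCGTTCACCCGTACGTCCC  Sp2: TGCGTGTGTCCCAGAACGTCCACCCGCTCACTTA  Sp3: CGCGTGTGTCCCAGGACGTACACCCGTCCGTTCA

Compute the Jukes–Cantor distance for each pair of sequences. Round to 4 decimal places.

Sp1–Sp2: 15/34 sites differ → p ≈ 0.441176, d = −0.75 ln(1 − 0.588235) = 0.665477 ≈ 0.6655.
Sp1–Sp3: 9/34 sites differ → p ≈ 0.264706, d = −0.75 ln(1 − 0.352941) = 0.326488 ≈ 0.3265.
Sp2–Sp3: 8/34 sites differ → p ≈ 0.235294, d = −0.75 ln(1 − 0.313725) = 0.282358 ≈ 0.2824.

d(Sp1,Sp2) = 0.6655, d(Sp1,Sp3) = 0.3265, d(Sp2,Sp3) = 0.2824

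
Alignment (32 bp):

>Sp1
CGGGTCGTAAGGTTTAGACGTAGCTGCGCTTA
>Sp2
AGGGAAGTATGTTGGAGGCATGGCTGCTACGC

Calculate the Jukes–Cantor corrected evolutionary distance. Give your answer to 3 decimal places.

The sequences differ at 15 of 32 sites, so p = 15/32 = 0.46875.
d = −(3/4) ln(1 − 4p/3) = −0.75 ln(1 − 0.625) = −0.75 ln(0.375)
  = −0.75 × (-0.980829) = 0.735622 substitutions/site.

0.736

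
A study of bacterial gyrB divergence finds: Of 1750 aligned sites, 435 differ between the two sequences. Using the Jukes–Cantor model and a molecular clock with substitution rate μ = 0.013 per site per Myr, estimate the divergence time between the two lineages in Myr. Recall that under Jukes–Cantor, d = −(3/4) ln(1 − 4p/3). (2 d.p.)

p = 435/1750 ≈ 0.248571.
d = −(3/4) ln(1 − 4p/3) = −0.75 ln(1 − 0.331428) = −0.75 ln(0.668572)
  = −0.75 × (-0.402611) = 0.301958 substitutions/site.
Under a molecular clock d = 2μt, so t = d/(2μ) = 0.301958 / (2 × 0.013) = 11.61 Myr.

11.61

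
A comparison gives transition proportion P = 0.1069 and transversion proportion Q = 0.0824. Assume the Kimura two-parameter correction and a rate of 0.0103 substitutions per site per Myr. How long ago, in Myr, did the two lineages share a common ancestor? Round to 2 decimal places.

Under the Kimura two-parameter model, d = −½ ln(1 − 2P − Q) − ¼ ln(1 − 2Q).
1 − 2P − Q = 0.7038, giving −½ ln(0.7038) = 0.175631.
1 − 2Q = 0.8352, giving −¼ ln(0.8352) = 0.045021.
d = 0.175631 + 0.045021 = 0.220652.
Under a molecular clock d = 2μt, so t = d/(2μ) = 0.220652 / (2 × 0.0103) = 10.71 Myr.

10.71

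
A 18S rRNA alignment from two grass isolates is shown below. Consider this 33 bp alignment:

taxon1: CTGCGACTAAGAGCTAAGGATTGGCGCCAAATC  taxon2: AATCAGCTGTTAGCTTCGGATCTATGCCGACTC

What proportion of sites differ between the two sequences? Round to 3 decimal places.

0.485

The sequences differ at 16 of 33 positions.
p = 16/33 = 0.484848… ≈ 0.485 (to 3 d.p.).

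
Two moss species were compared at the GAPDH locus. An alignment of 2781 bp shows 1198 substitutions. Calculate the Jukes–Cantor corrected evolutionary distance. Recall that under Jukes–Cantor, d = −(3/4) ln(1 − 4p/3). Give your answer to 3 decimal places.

p = 1198/2781 ≈ 0.43078.
d = −(3/4) ln(1 − 4p/3) = −0.75 ln(1 − 0.574373) = −0.75 ln(0.425627)
  = −0.75 × (-0.854192) = 0.640644 substitutions/site.

0.641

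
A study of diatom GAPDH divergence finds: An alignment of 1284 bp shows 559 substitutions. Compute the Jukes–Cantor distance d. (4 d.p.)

p = 559/1284 ≈ 0.435358.
d = −(3/4) ln(1 − 4p/3) = −0.75 ln(1 − 0.580477) = −0.75 ln(0.419523)
  = −0.75 × (-0.868637) = 0.651478 substitutions/site.

0.6515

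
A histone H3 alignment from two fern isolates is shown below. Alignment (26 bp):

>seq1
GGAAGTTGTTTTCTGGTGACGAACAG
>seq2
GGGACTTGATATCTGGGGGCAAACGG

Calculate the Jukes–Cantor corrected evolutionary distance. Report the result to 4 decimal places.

The sequences differ at 8 of 26 sites (3, 5, 9, 11, 17, 19, 21, 25), so p = 8/26 ≈ 0.307692.
d = −(3/4) ln(1 − 4p/3) = −0.75 ln(1 − 0.410256) = −0.75 ln(0.589744)
  = −0.75 × (-0.528067) = 0.396050 substitutions/site.

0.3961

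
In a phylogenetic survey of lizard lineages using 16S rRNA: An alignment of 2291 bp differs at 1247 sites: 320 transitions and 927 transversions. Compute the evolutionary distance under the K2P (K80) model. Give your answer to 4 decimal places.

P = 320/2291 ≈ 0.139677 and Q = 927/2291 ≈ 0.404627.
Under the Kimura two-parameter model, d = −½ ln(1 − 2P − Q) − ¼ ln(1 − 2Q).
1 − 2P − Q = 0.316019, giving −½ ln(0.316019) = 0.575976.
1 − 2Q = 0.190746, giving −¼ ln(0.190746) = 0.414203.
d = 0.575976 + 0.414203 = 0.990179.

0.9902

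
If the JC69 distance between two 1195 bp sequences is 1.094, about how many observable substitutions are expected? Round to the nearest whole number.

Invert JC69: p = (3/4)(1 − e^(−4d/3)) = 0.75 × (1 − e^(-1.458667)) = 0.75 × (1 − 0.232546) = 0.575591.
Expected differing sites = pL ≈ 0.575591 × 1195 = 687.831245 ≈ 688.

688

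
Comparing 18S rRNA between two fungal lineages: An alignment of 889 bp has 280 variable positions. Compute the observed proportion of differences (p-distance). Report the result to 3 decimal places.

0.315

p = 280/889 = 0.314960… ≈ 0.315 (to 3 d.p.).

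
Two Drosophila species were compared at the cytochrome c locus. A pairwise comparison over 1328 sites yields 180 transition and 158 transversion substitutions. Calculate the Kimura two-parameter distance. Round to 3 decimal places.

P = 180/1328 ≈ 0.135542 and Q = 158/1328 ≈ 0.118976.
Under the Kimura two-parameter model, d = −½ ln(1 − 2P − Q) − ¼ ln(1 − 2Q).
1 − 2P − Q = 0.60994, giving −½ ln(0.60994) = 0.247197.
1 − 2Q = 0.762048, giving −¼ ln(0.762048) = 0.067936.
d = 0.247197 + 0.067936 = 0.315133.

0.315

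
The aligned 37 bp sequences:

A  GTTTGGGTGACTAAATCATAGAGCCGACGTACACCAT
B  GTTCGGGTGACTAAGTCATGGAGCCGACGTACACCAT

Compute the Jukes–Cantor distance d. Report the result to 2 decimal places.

0.09

The sequences differ at 3 of 37 sites (4, 15, 20), so p = 3/37 ≈ 0.081081.
d = −(3/4) ln(1 − 4p/3) = −0.75 ln(1 − 0.108108) = −0.75 ln(0.891892)
  = −0.75 × (-0.114410) = 0.085808 substitutions/site.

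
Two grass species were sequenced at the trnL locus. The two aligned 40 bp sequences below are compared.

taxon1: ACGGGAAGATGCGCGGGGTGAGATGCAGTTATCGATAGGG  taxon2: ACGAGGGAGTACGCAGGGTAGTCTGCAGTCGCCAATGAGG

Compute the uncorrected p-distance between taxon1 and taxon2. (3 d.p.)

0.425

The sequences differ at 17 of 40 positions.
p = 17/40 = 0.425.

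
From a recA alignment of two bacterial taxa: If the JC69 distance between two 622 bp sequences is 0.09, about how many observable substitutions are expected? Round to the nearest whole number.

53

Invert JC69: p = (3/4)(1 − e^(−4d/3)) = 0.75 × (1 − e^(-0.12)) = 0.75 × (1 − 0.886920) = 0.084810.
Expected differing sites = pL ≈ 0.084810 × 622 = 52.75182 ≈ 53.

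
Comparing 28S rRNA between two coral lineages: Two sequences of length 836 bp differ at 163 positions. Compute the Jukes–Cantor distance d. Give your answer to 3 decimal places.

p = 163/836 ≈ 0.194976.
d = −(3/4) ln(1 − 4p/3) = −0.75 ln(1 − 0.259968) = −0.75 ln(0.740032)
  = −0.75 × (-0.301062) = 0.225797 substitutions/site.

0.226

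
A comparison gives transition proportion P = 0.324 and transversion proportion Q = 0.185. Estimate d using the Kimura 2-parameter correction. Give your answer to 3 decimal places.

1.010

Under the Kimura two-parameter model, d = −½ ln(1 − 2P − Q) − ¼ ln(1 − 2Q).
1 − 2P − Q = 0.167, giving −½ ln(0.167) = 0.894881.
1 − 2Q = 0.63, giving −¼ ln(0.63) = 0.115509.
d = 0.894881 + 0.115509 = 1.010390.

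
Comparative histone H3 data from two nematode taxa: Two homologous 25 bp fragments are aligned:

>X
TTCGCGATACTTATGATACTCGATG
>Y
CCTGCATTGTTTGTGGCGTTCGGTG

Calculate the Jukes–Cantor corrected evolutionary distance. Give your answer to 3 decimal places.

0.886

The sequences differ at 13 of 25 sites, so p = 13/25 = 0.52.
d = −(3/4) ln(1 − 4p/3) = −0.75 ln(1 − 0.693333) = −0.75 ln(0.306667)
  = −0.75 × (-1.181993) = 0.886495 substitutions/site.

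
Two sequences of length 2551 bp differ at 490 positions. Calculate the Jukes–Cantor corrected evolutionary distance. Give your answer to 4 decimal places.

0.2219

p = 490/2551 ≈ 0.192082.
d = −(3/4) ln(1 − 4p/3) = −0.75 ln(1 − 0.256109) = −0.75 ln(0.743891)
  = −0.75 × (-0.295861) = 0.221896 substitutions/site.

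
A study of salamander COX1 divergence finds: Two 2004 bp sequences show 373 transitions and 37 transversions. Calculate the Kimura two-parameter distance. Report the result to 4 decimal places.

0.2571

P = 373/2004 ≈ 0.186128 and Q = 37/2004 ≈ 0.018463.
Under the Kimura two-parameter model, d = −½ ln(1 − 2P − Q) − ¼ ln(1 − 2Q).
1 − 2P − Q = 0.609281, giving −½ ln(0.609281) = 0.247738.
1 − 2Q = 0.963074, giving −¼ ln(0.963074) = 0.009406.
d = 0.247738 + 0.009406 = 0.257144.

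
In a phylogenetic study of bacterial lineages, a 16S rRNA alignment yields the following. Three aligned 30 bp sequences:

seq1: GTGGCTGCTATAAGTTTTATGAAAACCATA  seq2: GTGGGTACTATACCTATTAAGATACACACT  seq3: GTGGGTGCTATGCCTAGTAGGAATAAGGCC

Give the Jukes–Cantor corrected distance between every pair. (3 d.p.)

seq1–seq2: 11/30 sites differ → p ≈ 0.366667, d = −0.75 ln(1 − 0.488889) = 0.503376 ≈ 0.503.
seq1–seq3: 13/30 sites differ → p ≈ 0.433333, d = −0.75 ln(1 − 0.577777) = 0.646666 ≈ 0.647.
seq2–seq3: 10/30 sites differ → p ≈ 0.333333, d = −0.75 ln(1 − 0.444444) = 0.440839 ≈ 0.441.

d(seq1,seq2) = 0.503, d(seq1,seq3) = 0.647, d(seq2,seq3) = 0.441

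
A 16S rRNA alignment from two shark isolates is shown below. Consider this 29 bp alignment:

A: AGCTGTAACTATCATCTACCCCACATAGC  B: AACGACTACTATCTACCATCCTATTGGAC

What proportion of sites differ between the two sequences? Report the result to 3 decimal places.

The sequences differ at 15 of 29 positions.
p = 15/29 = 0.517241… ≈ 0.517 (to 3 d.p.).

0.517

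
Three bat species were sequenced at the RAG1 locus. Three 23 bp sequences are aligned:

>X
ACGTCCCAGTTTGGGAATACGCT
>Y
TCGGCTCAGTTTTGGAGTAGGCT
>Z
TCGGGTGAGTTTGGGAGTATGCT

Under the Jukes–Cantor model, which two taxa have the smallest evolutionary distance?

X–Y: 6/23 differ, p = 0.261, d = 0.321.
X–Z: 7/23 differ, p = 0.304, d = 0.390.
Y–Z: 4/23 differ, p = 0.174, d = 0.198.
The smallest distance is between Y and Z.

Y and Z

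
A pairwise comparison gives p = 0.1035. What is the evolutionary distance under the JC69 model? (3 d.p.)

d = −(3/4) ln(1 − 4p/3) = −0.75 ln(1 − 0.138) = −0.75 ln(0.862)
  = −0.75 × (-0.148500) = 0.111375 substitutions/site.

0.111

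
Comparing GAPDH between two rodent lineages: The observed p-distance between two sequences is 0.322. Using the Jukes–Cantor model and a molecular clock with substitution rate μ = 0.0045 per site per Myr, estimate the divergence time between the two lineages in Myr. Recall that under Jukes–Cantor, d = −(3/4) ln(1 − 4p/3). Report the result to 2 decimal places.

46.75

d = −(3/4) ln(1 − 4p/3) = −0.75 ln(1 − 0.429333) = −0.75 ln(0.570667)
  = −0.75 × (-0.560949) = 0.420712 substitutions/site.
Under a molecular clock d = 2μt, so t = d/(2μ) = 0.420712 / (2 × 0.0045) = 46.75 Myr.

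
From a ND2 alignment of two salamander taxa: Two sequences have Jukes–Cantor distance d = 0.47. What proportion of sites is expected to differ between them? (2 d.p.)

0.35

p = (3/4)(1 − e^(−4d/3)) = 0.75 × (1 − e^(-0.626667)) = 0.75 × (1 − 0.534370) = 0.349223.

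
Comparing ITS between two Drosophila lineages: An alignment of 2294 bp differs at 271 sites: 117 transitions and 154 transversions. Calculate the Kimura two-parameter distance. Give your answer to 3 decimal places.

0.129

P = 117/2294 ≈ 0.051003 and Q = 154/2294 ≈ 0.067132.
Under the Kimura two-parameter model, d = −½ ln(1 − 2P − Q) − ¼ ln(1 − 2Q).
1 − 2P − Q = 0.830862, giving −½ ln(0.830862) = 0.092646.
1 − 2Q = 0.865736, giving −¼ ln(0.865736) = 0.036044.
d = 0.092646 + 0.036044 = 0.128690.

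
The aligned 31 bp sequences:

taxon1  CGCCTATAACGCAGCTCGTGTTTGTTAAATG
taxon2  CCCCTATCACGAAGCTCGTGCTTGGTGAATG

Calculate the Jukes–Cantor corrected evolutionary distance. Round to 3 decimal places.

The sequences differ at 6 of 31 sites (2, 8, 12, 21, 25, 27), so p = 6/31 ≈ 0.193548.
d = −(3/4) ln(1 − 4p/3) = −0.75 ln(1 − 0.258064) = −0.75 ln(0.741936)
  = −0.75 × (-0.298492) = 0.223869 substitutions/site.

0.224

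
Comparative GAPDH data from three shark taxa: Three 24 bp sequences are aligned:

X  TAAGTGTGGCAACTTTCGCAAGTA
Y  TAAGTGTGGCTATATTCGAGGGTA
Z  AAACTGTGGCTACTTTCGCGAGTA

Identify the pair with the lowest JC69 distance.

X and Z

X–Y: 6/24 differ, p = 0.250, d = 0.304.
X–Z: 4/24 differ, p = 0.167, d = 0.188.
Y–Z: 6/24 differ, p = 0.250, d = 0.304.
The smallest distance is between X and Z.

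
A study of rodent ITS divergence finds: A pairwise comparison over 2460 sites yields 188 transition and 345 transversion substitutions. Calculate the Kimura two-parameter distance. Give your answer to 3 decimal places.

0.256

P = 188/2460 ≈ 0.076423 and Q = 345/2460 ≈ 0.140244.
Under the Kimura two-parameter model, d = −½ ln(1 − 2P − Q) − ¼ ln(1 − 2Q).
1 − 2P − Q = 0.70691, giving −½ ln(0.70691) = 0.173426.
1 − 2Q = 0.719512, giving −¼ ln(0.719512) = 0.082296.
d = 0.173426 + 0.082296 = 0.255722.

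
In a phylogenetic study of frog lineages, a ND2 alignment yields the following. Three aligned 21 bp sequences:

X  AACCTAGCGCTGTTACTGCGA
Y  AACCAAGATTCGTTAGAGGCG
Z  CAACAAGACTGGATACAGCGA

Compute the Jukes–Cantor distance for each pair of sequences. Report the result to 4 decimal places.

X–Y: 10/21 sites differ → p ≈ 0.47619, d = −0.75 ln(1 − 0.63492) = 0.755729 ≈ 0.7557.
X–Z: 9/21 sites differ → p ≈ 0.428571, d = −0.75 ln(1 − 0.571428) = 0.635472 ≈ 0.6355.
Y–Z: 9/21 sites differ → p ≈ 0.428571, d = −0.75 ln(1 − 0.571428) = 0.635472 ≈ 0.6355.

d(X,Y) = 0.7557, d(X,Z) = 0.6355, d(Y,Z) = 0.6355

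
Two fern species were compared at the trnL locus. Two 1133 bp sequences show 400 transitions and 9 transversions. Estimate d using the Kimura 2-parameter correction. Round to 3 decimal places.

0.630

P = 400/1133 ≈ 0.353045 and Q = 9/1133 ≈ 0.007944.
Under the Kimura two-parameter model, d = −½ ln(1 − 2P − Q) − ¼ ln(1 − 2Q).
1 − 2P − Q = 0.285966, giving −½ ln(0.285966) = 0.625941.
1 − 2Q = 0.984112, giving −¼ ln(0.984112) = 0.004004.
d = 0.625941 + 0.004004 = 0.629945.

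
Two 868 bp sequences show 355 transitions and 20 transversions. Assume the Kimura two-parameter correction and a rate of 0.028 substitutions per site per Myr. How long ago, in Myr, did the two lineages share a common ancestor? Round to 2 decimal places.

16.63

P = 355/868 ≈ 0.408986 and Q = 20/868 ≈ 0.023041.
Under the Kimura two-parameter model, d = −½ ln(1 − 2P − Q) − ¼ ln(1 − 2Q).
1 − 2P − Q = 0.158987, giving −½ ln(0.158987) = 0.919466.
1 − 2Q = 0.953918, giving −¼ ln(0.953918) = 0.011794.
d = 0.919466 + 0.011794 = 0.931260.
Under a molecular clock d = 2μt, so t = d/(2μ) = 0.931260 / (2 × 0.028) = 16.63 Myr.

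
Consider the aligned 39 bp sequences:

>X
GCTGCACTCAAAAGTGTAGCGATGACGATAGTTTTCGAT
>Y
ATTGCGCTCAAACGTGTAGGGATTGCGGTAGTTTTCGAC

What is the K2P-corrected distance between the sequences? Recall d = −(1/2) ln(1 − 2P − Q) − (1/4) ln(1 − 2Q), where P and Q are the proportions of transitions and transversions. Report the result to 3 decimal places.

0.285

Of 39 sites, 6 differences are transitions and 3 are transversions, so P = 6/39 ≈ 0.153846 and Q = 3/39 ≈ 0.076923.
Under the Kimura two-parameter model, d = −½ ln(1 − 2P − Q) − ¼ ln(1 − 2Q).
1 − 2P − Q = 0.615385, giving −½ ln(0.615385) = 0.242754.
1 − 2Q = 0.846154, giving −¼ ln(0.846154) = 0.041763.
d = 0.242754 + 0.041763 = 0.284517.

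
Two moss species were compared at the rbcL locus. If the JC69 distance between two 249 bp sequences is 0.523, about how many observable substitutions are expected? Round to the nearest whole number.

Invert JC69: p = (3/4)(1 − e^(−4d/3)) = 0.75 × (1 − e^(-0.697333)) = 0.75 × (1 − 0.497911) = 0.376567.
Expected differing sites = pL ≈ 0.376567 × 249 = 93.765183 ≈ 94.

94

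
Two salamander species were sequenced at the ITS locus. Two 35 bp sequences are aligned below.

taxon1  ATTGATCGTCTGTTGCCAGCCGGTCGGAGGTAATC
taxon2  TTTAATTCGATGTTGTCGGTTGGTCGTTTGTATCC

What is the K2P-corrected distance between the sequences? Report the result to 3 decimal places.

Of 35 sites, 7 differences are transitions and 8 are transversions, so P = 7/35 = 0.2 and Q = 8/35 ≈ 0.228571.
Under the Kimura two-parameter model, d = −½ ln(1 − 2P − Q) − ¼ ln(1 − 2Q).
1 − 2P − Q = 0.371429, giving −½ ln(0.371429) = 0.495199.
1 − 2Q = 0.542858, giving −¼ ln(0.542858) = 0.152727.
d = 0.495199 + 0.152727 = 0.647926.

0.648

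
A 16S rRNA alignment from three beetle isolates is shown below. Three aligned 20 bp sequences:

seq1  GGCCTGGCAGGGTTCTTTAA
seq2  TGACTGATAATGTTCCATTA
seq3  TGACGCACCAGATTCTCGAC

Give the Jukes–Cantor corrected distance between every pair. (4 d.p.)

seq1–seq2: 9/20 sites differ → p = 0.45, d = −0.75 ln(1 − 0.6) = 0.687218 ≈ 0.6872.
seq1–seq3: 11/20 sites differ → p = 0.55, d = −0.75 ln(1 − 0.733333) = 0.991316 ≈ 0.9913.
seq2–seq3: 11/20 sites differ → p = 0.55, d = −0.75 ln(1 − 0.733333) = 0.991316 ≈ 0.9913.

d(seq1,seq2) = 0.6872, d(seq1,seq3) = 0.9913, d(seq2,seq3) = 0.9913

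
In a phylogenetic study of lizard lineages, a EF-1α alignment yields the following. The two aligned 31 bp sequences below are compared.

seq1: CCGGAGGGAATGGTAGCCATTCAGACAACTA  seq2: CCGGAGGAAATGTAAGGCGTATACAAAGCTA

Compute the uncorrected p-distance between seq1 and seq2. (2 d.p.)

The sequences differ at 10 of 31 positions (sites 8, 13, 14, 17, 19, 21, 22, 24, 26, 28).
p = 10/31 = 0.322580… ≈ 0.32 (to 2 d.p.).

0.32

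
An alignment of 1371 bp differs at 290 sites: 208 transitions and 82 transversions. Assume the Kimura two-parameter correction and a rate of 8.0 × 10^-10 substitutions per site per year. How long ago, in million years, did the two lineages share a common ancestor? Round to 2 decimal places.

160.96

P = 208/1371 ≈ 0.151714 and Q = 82/1371 ≈ 0.05981.
Under the Kimura two-parameter model, d = −½ ln(1 − 2P − Q) − ¼ ln(1 − 2Q).
1 − 2P − Q = 0.636762, giving −½ ln(0.636762) = 0.225680.
1 − 2Q = 0.88038, giving −¼ ln(0.88038) = 0.031850.
d = 0.225680 + 0.031850 = 0.257530.
Under a molecular clock d = 2μt, so t = d/(2μ) = 0.257530 / (2 × 8.0 × 10^-10) = 160.96 million years.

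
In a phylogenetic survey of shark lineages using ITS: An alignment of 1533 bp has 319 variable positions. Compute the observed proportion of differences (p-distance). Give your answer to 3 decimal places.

p = 319/1533 = 0.208088… ≈ 0.208 (to 3 d.p.).

0.208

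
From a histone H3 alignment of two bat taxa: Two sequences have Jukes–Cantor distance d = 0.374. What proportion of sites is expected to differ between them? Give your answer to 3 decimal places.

p = (3/4)(1 − e^(−4d/3)) = 0.75 × (1 − e^(-0.498667)) = 0.75 × (1 − 0.607340) = 0.294495.

0.294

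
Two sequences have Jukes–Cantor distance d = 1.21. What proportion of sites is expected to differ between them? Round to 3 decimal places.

p = (3/4)(1 − e^(−4d/3)) = 0.75 × (1 − e^(-1.613333)) = 0.75 × (1 − 0.199222) = 0.600584.

0.601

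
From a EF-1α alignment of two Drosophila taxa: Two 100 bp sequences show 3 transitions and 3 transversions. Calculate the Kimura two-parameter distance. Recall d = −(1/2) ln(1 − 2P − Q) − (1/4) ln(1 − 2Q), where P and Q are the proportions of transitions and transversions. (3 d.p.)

P = 3/100 = 0.03 and Q = 3/100 = 0.03.
Under the Kimura two-parameter model, d = −½ ln(1 − 2P − Q) − ¼ ln(1 − 2Q).
1 − 2P − Q = 0.91, giving −½ ln(0.91) = 0.047155.
1 − 2Q = 0.94, giving −¼ ln(0.94) = 0.015469.
d = 0.047155 + 0.015469 = 0.062624.

0.063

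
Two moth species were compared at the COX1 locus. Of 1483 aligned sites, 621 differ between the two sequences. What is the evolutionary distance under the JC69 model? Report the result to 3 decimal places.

p = 621/1483 ≈ 0.418746.
d = −(3/4) ln(1 − 4p/3) = −0.75 ln(1 − 0.558328) = −0.75 ln(0.441672)
  = −0.75 × (-0.817188) = 0.612891 substitutions/site.

0.613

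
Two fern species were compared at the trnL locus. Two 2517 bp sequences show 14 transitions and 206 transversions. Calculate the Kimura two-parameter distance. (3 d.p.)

0.093

P = 14/2517 ≈ 0.005562 and Q = 206/2517 ≈ 0.081843.
Under the Kimura two-parameter model, d = −½ ln(1 − 2P − Q) − ¼ ln(1 − 2Q).
1 − 2P − Q = 0.907033, giving −½ ln(0.907033) = 0.048788.
1 − 2Q = 0.836314, giving −¼ ln(0.836314) = 0.044688.
d = 0.048788 + 0.044688 = 0.093476.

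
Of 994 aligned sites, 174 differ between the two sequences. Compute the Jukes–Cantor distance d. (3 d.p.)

p = 174/994 ≈ 0.17505.
d = −(3/4) ln(1 − 4p/3) = −0.75 ln(1 − 0.2334) = −0.75 ln(0.7666)
  = −0.75 × (-0.265790) = 0.199343 substitutions/site.

0.199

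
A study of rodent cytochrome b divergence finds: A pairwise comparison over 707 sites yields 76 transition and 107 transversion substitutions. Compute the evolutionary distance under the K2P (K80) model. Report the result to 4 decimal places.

P = 76/707 ≈ 0.107496 and Q = 107/707 ≈ 0.151344.
Under the Kimura two-parameter model, d = −½ ln(1 − 2P − Q) − ¼ ln(1 − 2Q).
1 − 2P − Q = 0.633664, giving −½ ln(0.633664) = 0.228118.
1 − 2Q = 0.697312, giving −¼ ln(0.697312) = 0.090131.
d = 0.228118 + 0.090131 = 0.318249.

0.3182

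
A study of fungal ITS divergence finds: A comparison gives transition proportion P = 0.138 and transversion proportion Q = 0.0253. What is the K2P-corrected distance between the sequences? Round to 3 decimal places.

0.192

Under the Kimura two-parameter model, d = −½ ln(1 − 2P − Q) − ¼ ln(1 − 2Q).
1 − 2P − Q = 0.6987, giving −½ ln(0.6987) = 0.179267.
1 − 2Q = 0.9494, giving −¼ ln(0.9494) = 0.012981.
d = 0.179267 + 0.012981 = 0.192248.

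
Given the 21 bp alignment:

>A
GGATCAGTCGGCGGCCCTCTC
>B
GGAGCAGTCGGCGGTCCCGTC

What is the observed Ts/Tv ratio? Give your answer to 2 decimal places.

Transitions are A↔G and C↔T; transversions are all other mismatches.
Transitions: 2. Transversions: 2.
R = 2/2 = 1.00.

1.00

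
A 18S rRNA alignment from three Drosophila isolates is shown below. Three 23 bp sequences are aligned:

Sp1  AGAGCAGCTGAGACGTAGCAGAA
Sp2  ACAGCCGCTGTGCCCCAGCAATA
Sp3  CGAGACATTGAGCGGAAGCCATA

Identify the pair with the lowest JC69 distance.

Sp1 and Sp2

Sp1–Sp2: 8/23 differ, p = 0.348, d = 0.467.
Sp1–Sp3: 11/23 differ, p = 0.478, d = 0.761.
Sp2–Sp3: 10/23 differ, p = 0.435, d = 0.650.
The smallest distance is between Sp1 and Sp2.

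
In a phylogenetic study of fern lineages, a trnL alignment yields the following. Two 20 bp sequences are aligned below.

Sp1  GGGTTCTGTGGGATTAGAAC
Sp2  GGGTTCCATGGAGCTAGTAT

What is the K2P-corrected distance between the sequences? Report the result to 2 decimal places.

Of 20 sites, 6 differences are transitions and 1 are transversions, so P = 6/20 = 0.3 and Q = 1/20 = 0.05.
Under the Kimura two-parameter model, d = −½ ln(1 − 2P − Q) − ¼ ln(1 − 2Q).
1 − 2P − Q = 0.35, giving −½ ln(0.35) = 0.524911.
1 − 2Q = 0.9, giving −¼ ln(0.9) = 0.026340.
d = 0.524911 + 0.026340 = 0.551251.

0.55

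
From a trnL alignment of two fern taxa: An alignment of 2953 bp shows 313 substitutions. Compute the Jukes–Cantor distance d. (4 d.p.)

0.1143

p = 313/2953 ≈ 0.105994.
d = −(3/4) ln(1 − 4p/3) = −0.75 ln(1 − 0.141325) = −0.75 ln(0.858675)
  = −0.75 × (-0.152365) = 0.114274 substitutions/site.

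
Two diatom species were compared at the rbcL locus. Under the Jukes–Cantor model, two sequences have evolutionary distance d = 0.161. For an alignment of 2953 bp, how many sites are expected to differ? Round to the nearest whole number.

Invert JC69: p = (3/4)(1 − e^(−4d/3)) = 0.75 × (1 − e^(-0.214667)) = 0.75 × (1 − 0.806810) = 0.144893.
Expected differing sites = pL ≈ 0.144893 × 2953 = 427.869029 ≈ 428.

428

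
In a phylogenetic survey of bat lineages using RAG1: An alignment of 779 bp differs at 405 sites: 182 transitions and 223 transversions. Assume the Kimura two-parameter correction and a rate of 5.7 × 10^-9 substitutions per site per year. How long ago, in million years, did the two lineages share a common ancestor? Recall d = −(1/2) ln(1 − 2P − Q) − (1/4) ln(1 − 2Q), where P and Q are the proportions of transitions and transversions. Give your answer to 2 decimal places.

80.06

P = 182/779 ≈ 0.233633 and Q = 223/779 ≈ 0.286264.
Under the Kimura two-parameter model, d = −½ ln(1 − 2P − Q) − ¼ ln(1 − 2Q).
1 − 2P − Q = 0.24647, giving −½ ln(0.24647) = 0.700257.
1 − 2Q = 0.427472, giving −¼ ln(0.427472) = 0.212467.
d = 0.700257 + 0.212467 = 0.912724.
Under a molecular clock d = 2μt, so t = d/(2μ) = 0.912724 / (2 × 5.7 × 10^-9) = 80.06 million years.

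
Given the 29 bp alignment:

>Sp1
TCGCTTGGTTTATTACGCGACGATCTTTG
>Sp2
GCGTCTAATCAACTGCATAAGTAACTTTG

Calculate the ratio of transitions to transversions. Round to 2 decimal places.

Transitions are A↔G and C↔T; transversions are all other mismatches.
Transitions: 10. Transversions: 5.
R = 10/5 = 2.00.

2.00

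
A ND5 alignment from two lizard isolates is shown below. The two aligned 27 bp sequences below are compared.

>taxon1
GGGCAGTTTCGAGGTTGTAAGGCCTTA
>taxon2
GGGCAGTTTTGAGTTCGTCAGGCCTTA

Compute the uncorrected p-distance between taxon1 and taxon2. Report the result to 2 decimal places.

0.15

The sequences differ at 4 of 27 positions (sites 10, 14, 16, 19).
p = 4/27 = 0.148148… ≈ 0.15 (to 2 d.p.).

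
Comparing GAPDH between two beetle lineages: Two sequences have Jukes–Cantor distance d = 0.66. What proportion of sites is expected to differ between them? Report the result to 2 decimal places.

0.44

p = (3/4)(1 − e^(−4d/3)) = 0.75 × (1 − e^(-0.88)) = 0.75 × (1 − 0.414783) = 0.438913.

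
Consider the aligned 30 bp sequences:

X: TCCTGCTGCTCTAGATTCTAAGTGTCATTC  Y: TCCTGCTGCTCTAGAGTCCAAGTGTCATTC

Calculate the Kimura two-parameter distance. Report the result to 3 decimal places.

Of 30 sites, 1 differences are transitions and 1 are transversions, so P = 1/30 ≈ 0.033333 and Q = 1/30 ≈ 0.033333.
Under the Kimura two-parameter model, d = −½ ln(1 − 2P − Q) − ¼ ln(1 − 2Q).
1 − 2P − Q = 0.900001, giving −½ ln(0.900001) = 0.052680.
1 − 2Q = 0.933334, giving −¼ ln(0.933334) = 0.017248.
d = 0.052680 + 0.017248 = 0.069928.

0.070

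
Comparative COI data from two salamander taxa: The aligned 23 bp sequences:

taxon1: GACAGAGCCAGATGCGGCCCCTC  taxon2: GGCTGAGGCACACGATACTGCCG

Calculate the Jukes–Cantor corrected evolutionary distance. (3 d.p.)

The sequences differ at 12 of 23 sites, so p = 12/23 ≈ 0.521739.
d = −(3/4) ln(1 − 4p/3) = −0.75 ln(1 − 0.695652) = −0.75 ln(0.304348)
  = −0.75 × (-1.189583) = 0.892187 substitutions/site.

0.892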